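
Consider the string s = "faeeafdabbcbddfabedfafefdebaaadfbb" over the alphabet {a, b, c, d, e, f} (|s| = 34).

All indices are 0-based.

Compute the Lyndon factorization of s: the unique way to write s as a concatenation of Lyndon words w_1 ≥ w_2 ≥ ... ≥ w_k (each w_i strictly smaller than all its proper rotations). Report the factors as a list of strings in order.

emit factor 1: 'f' (i=0, period=1)
emit factor 2: 'aeeafd' (i=1, period=6)
emit factor 3: 'abbcbddfabedfafefdeb' (i=7, period=20)
emit factor 4: 'aaadfbb' (i=27, period=7)

["f", "aeeafd", "abbcbddfabedfafefdeb", "aaadfbb"]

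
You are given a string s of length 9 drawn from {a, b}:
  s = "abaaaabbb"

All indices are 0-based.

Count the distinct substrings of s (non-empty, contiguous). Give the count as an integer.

33

rank→(start, suffix):
  0 → (2, 'aaaabbb')
  1 → (3, 'aaabbb')
  2 → (4, 'aabbb')
  3 → (0, 'abaaaabbb')
  4 → (5, 'abbb')
  5 → (8, 'b')
  6 → (1, 'baaaabbb')
  7 → (7, 'bb')
  8 → (6, 'bbb')

SA = [2, 3, 4, 0, 5, 8, 1, 7, 6]
i: (SA[i-1],SA[i]) lcp shared
  1: (2,3) 3 'aaa'
  2: (3,4) 2 'aa'
  3: (4,0) 1 'a'
  4: (0,5) 2 'ab'
  5: (5,8) 0 ''
  6: (8,1) 1 'b'
  7: (1,7) 1 'b'
  8: (7,6) 2 'bb'

n(n+1)/2 = 9·10/2 = 45
Σ LCP = 0 + 3 + 2 + 1 + 2 + 0 + 1 + 1 + 2 = 12
distinct = 45 − 12 = 33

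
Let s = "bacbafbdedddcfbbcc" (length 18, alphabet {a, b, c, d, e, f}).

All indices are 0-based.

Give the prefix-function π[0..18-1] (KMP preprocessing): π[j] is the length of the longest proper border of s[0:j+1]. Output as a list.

[0, 0, 0, 1, 2, 0, 1, 0, 0, 0, 0, 0, 0, 0, 1, 1, 0, 0]

π[0] = 0
j=1 s[j]='a': π[1]=0 (border '')
j=2 s[j]='c': π[2]=0 (border '')
j=3 s[j]='b': π[3]=1 (border 'b')
j=4 s[j]='a': π[4]=2 (border 'ba')
j=5 s[j]='f': k: 2→0; π[5]=0 (border '')
j=6 s[j]='b': π[6]=1 (border 'b')
j=7 s[j]='d': k: 1→0; π[7]=0 (border '')
j=8 s[j]='e': π[8]=0 (border '')
j=9 s[j]='d': π[9]=0 (border '')
j=10 s[j]='d': π[10]=0 (border '')
j=11 s[j]='d': π[11]=0 (border '')
j=12 s[j]='c': π[12]=0 (border '')
j=13 s[j]='f': π[13]=0 (border '')
j=14 s[j]='b': π[14]=1 (border 'b')
j=15 s[j]='b': k: 1→0; π[15]=1 (border 'b')
j=16 s[j]='c': k: 1→0; π[16]=0 (border '')
j=17 s[j]='c': π[17]=0 (border '')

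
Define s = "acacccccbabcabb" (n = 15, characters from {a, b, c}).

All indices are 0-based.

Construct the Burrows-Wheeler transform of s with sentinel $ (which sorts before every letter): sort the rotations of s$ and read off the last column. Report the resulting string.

bcb$cbcaabacccca

rank  rotation          last
    0  $acacccccbabcabb  b
    1  abb$acacccccbabc  c
    2  abcabb$acacccccb  b
    3  acacccccbabcabb$  $
    4  acccccbabcabb$ac  c
    5  b$acacccccbabcab  b
    6  babcabb$acaccccc  c
    7  bb$acacccccbabca  a
    8  bcabb$acacccccba  a
    9  cabb$acacccccbab  b
   10  cacccccbabcabb$a  a
   11  cbabcabb$acacccc  c
   12  ccbabcabb$acaccc  c
   13  cccbabcabb$acacc  c
   14  ccccbabcabb$acac  c
   15  cccccbabcabb$aca  a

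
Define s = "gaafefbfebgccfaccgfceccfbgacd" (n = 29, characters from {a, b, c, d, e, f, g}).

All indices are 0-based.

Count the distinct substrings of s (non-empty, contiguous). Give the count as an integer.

sorted suffixes:
  #0 SA[0]=1  'aafefbfebgccfaccgfceccfbgacd'
  #1 SA[1]=14  'accgfceccfbgacd'
  #2 SA[2]=26  'acd'
  #3 SA[3]=2  'afefbfebgccfaccgfceccfbgacd'
  #4 SA[4]=6  'bfebgccfaccgfceccfbgacd'
  #5 SA[5]=24  'bgacd'
  #6 SA[6]=9  'bgccfaccgfceccfbgacd'
  #7 SA[7]=11  'ccfaccgfceccfbgacd'
  #8 SA[8]=21  'ccfbgacd'
  #9 SA[9]=15  'ccgfceccfbgacd'
  #10 SA[10]=27  'cd'
  #11 SA[11]=19  'ceccfbgacd'
  #12 SA[12]=12  'cfaccgfceccfbgacd'
  #13 SA[13]=22  'cfbgacd'
  #14 SA[14]=16  'cgfceccfbgacd'
  #15 SA[15]=28  'd'
  #16 SA[16]=8  'ebgccfaccgfceccfbgacd'
  #17 SA[17]=20  'eccfbgacd'
  #18 SA[18]=4  'efbfebgccfaccgfceccfbgacd'
  #19 SA[19]=13  'faccgfceccfbgacd'
  #20 SA[20]=5  'fbfebgccfaccgfceccfbgacd'
  #21 SA[21]=23  'fbgacd'
  #22 SA[22]=18  'fceccfbgacd'
  #23 SA[23]=7  'febgccfaccgfceccfbgacd'
  #24 SA[24]=3  'fefbfebgccfaccgfceccfbgacd'
  #25 SA[25]=0  'gaafefbfebgccfaccgfceccfbgacd'
  #26 SA[26]=25  'gacd'
  #27 SA[27]=10  'gccfaccgfceccfbgacd'
  #28 SA[28]=17  'gfceccfbgacd'

SA = [1, 14, 26, 2, 6, 24, 9, 11, 21, 15, 27, 19, 12, 22, 16, 28, 8, 20, 4, 13, 5, 23, 18, 7, 3, 0, 25, 10, 17]
rank  pair      lcp
   1  s[1:],s[14:]  1  'a'
   2  s[14:],s[26:]  2  'ac'
   3  s[26:],s[2:]  1  'a'
   4  s[2:],s[6:]  0  ''
   5  s[6:],s[24:]  1  'b'
   6  s[24:],s[9:]  2  'bg'
   7  s[9:],s[11:]  0  ''
   8  s[11:],s[21:]  3  'ccf'
   9  s[21:],s[15:]  2  'cc'
  10  s[15:],s[27:]  1  'c'
  11  s[27:],s[19:]  1  'c'
  12  s[19:],s[12:]  1  'c'
  13  s[12:],s[22:]  2  'cf'
  14  s[22:],s[16:]  1  'c'
  15  s[16:],s[28:]  0  ''
  16  s[28:],s[8:]  0  ''
  17  s[8:],s[20:]  1  'e'
  18  s[20:],s[4:]  1  'e'
  19  s[4:],s[13:]  0  ''
  20  s[13:],s[5:]  1  'f'
  21  s[5:],s[23:]  2  'fb'
  22  s[23:],s[18:]  1  'f'
  23  s[18:],s[7:]  1  'f'
  24  s[7:],s[3:]  2  'fe'
  25  s[3:],s[0:]  0  ''
  26  s[0:],s[25:]  2  'ga'
  27  s[25:],s[10:]  1  'g'
  28  s[10:],s[17:]  1  'g'

n(n+1)/2 = 29·30/2 = 435
Σ LCP = 0 + 1 + 2 + 1 + 0 + 1 + 2 + 0 + 3 + 2 + 1 + 1 + 1 + 2 + 1 + 0 + 0 + 1 + 1 + 0 + 1 + 2 + 1 + 1 + 2 + 0 + 2 + 1 + 1 = 31
distinct = 435 − 31 = 404

404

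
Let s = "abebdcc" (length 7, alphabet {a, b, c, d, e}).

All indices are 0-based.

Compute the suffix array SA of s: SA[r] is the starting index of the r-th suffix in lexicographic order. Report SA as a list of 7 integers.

[0, 3, 1, 6, 5, 4, 2]

rank→(start, suffix):
  0 → (0, 'abebdcc')
  1 → (3, 'bdcc')
  2 → (1, 'bebdcc')
  3 → (6, 'c')
  4 → (5, 'cc')
  5 → (4, 'dcc')
  6 → (2, 'ebdcc')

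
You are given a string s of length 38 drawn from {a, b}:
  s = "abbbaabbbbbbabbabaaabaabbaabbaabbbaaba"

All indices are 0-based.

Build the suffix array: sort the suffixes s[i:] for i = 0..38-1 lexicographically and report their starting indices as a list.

sorted suffixes:
  #0 SA[0]=37  'a'
  #1 SA[1]=17  'aaabaabbaabbaabbbaaba'
  #2 SA[2]=34  'aaba'
  #3 SA[3]=18  'aabaabbaabbaabbbaaba'
  #4 SA[4]=21  'aabbaabbaabbbaaba'
  #5 SA[5]=25  'aabbaabbbaaba'
  #6 SA[6]=29  'aabbbaaba'
  #7 SA[7]=4  'aabbbbbbabbabaaabaabbaabbaabbbaaba'
  #8 SA[8]=35  'aba'
  #9 SA[9]=15  'abaaabaabbaabbaabbbaaba'
  #10 SA[10]=19  'abaabbaabbaabbbaaba'
  #11 SA[11]=22  'abbaabbaabbbaaba'
  #12 SA[12]=26  'abbaabbbaaba'
  #13 SA[13]=12  'abbabaaabaabbaabbaabbbaaba'
  #14 SA[14]=30  'abbbaaba'
  #15 SA[15]=0  'abbbaabbbbbbabbabaaabaabbaabbaabbbaaba'
  #16 SA[16]=5  'abbbbbbabbabaaabaabbaabbaabbbaaba'
  #17 SA[17]=36  'ba'
  #18 SA[18]=16  'baaabaabbaabbaabbbaaba'
  #19 SA[19]=33  'baaba'
  #20 SA[20]=20  'baabbaabbaabbbaaba'
  #21 SA[21]=24  'baabbaabbbaaba'
  #22 SA[22]=28  'baabbbaaba'
  #23 SA[23]=3  'baabbbbbbabbabaaabaabbaabbaabbbaaba'
  #24 SA[24]=14  'babaaabaabbaabbaabbbaaba'
  #25 SA[25]=11  'babbabaaabaabbaabbaabbbaaba'
  #26 SA[26]=32  'bbaaba'
  #27 SA[27]=23  'bbaabbaabbbaaba'
  #28 SA[28]=27  'bbaabbbaaba'
  #29 SA[29]=2  'bbaabbbbbbabbabaaabaabbaabbaabbbaaba'
  #30 SA[30]=13  'bbabaaabaabbaabbaabbbaaba'
  #31 SA[31]=10  'bbabbabaaabaabbaabbaabbbaaba'
  #32 SA[32]=31  'bbbaaba'
  #33 SA[33]=1  'bbbaabbbbbbabbabaaabaabbaabbaabbbaaba'
  #34 SA[34]=9  'bbbabbabaaabaabbaabbaabbbaaba'
  #35 SA[35]=8  'bbbbabbabaaabaabbaabbaabbbaaba'
  #36 SA[36]=7  'bbbbbabbabaaabaabbaabbaabbbaaba'
  #37 SA[37]=6  'bbbbbbabbabaaabaabbaabbaabbbaaba'

[37, 17, 34, 18, 21, 25, 29, 4, 35, 15, 19, 22, 26, 12, 30, 0, 5, 36, 16, 33, 20, 24, 28, 3, 14, 11, 32, 23, 27, 2, 13, 10, 31, 1, 9, 8, 7, 6]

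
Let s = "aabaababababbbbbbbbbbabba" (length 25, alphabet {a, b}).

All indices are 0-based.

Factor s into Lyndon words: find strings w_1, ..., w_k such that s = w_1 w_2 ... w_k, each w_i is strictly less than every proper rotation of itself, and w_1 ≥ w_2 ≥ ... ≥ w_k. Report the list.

["aabaababababbbbbbbbbbabb", "a"]

emit factor 1: 'aabaababababbbbbbbbbbabb' (i=0, period=24)
emit factor 2: 'a' (i=24, period=1)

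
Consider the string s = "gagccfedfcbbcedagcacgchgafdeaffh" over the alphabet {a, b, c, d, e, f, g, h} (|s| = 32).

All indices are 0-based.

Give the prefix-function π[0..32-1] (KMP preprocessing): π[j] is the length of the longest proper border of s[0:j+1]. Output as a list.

π[0] = 0
j=1 s[j]='a': π[1]=0 (border '')
j=2 s[j]='g': π[2]=1 (border 'g')
j=3 s[j]='c': k: 1→0; π[3]=0 (border '')
j=4 s[j]='c': π[4]=0 (border '')
j=5 s[j]='f': π[5]=0 (border '')
j=6 s[j]='e': π[6]=0 (border '')
j=7 s[j]='d': π[7]=0 (border '')
j=8 s[j]='f': π[8]=0 (border '')
j=9 s[j]='c': π[9]=0 (border '')
j=10 s[j]='b': π[10]=0 (border '')
j=11 s[j]='b': π[11]=0 (border '')
j=12 s[j]='c': π[12]=0 (border '')
j=13 s[j]='e': π[13]=0 (border '')
j=14 s[j]='d': π[14]=0 (border '')
j=15 s[j]='a': π[15]=0 (border '')
j=16 s[j]='g': π[16]=1 (border 'g')
j=17 s[j]='c': k: 1→0; π[17]=0 (border '')
j=18 s[j]='a': π[18]=0 (border '')
j=19 s[j]='c': π[19]=0 (border '')
j=20 s[j]='g': π[20]=1 (border 'g')
j=21 s[j]='c': k: 1→0; π[21]=0 (border '')
j=22 s[j]='h': π[22]=0 (border '')
j=23 s[j]='g': π[23]=1 (border 'g')
j=24 s[j]='a': π[24]=2 (border 'ga')
j=25 s[j]='f': k: 2→0; π[25]=0 (border '')
j=26 s[j]='d': π[26]=0 (border '')
j=27 s[j]='e': π[27]=0 (border '')
j=28 s[j]='a': π[28]=0 (border '')
j=29 s[j]='f': π[29]=0 (border '')
j=30 s[j]='f': π[30]=0 (border '')
j=31 s[j]='h': π[31]=0 (border '')

[0, 0, 1, 0, 0, 0, 0, 0, 0, 0, 0, 0, 0, 0, 0, 0, 1, 0, 0, 0, 1, 0, 0, 1, 2, 0, 0, 0, 0, 0, 0, 0]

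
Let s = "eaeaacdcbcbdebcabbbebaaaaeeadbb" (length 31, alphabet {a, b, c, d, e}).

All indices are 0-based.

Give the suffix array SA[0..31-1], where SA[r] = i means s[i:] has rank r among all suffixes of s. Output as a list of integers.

[21, 22, 3, 23, 15, 4, 27, 1, 24, 30, 20, 29, 16, 17, 13, 8, 10, 18, 14, 7, 9, 5, 28, 6, 11, 2, 26, 0, 19, 12, 25]

sorted suffixes:
  #0 SA[0]=21  'aaaaeeadbb'
  #1 SA[1]=22  'aaaeeadbb'
  #2 SA[2]=3  'aacdcbcbdebcabbbebaaaaeeadbb'
  #3 SA[3]=23  'aaeeadbb'
  #4 SA[4]=15  'abbbebaaaaeeadbb'
  #5 SA[5]=4  'acdcbcbdebcabbbebaaaaeeadbb'
  #6 SA[6]=27  'adbb'
  #7 SA[7]=1  'aeaacdcbcbdebcabbbebaaaaeeadbb'
  #8 SA[8]=24  'aeeadbb'
  #9 SA[9]=30  'b'
  #10 SA[10]=20  'baaaaeeadbb'
  #11 SA[11]=29  'bb'
  #12 SA[12]=16  'bbbebaaaaeeadbb'
  #13 SA[13]=17  'bbebaaaaeeadbb'
  #14 SA[14]=13  'bcabbbebaaaaeeadbb'
  #15 SA[15]=8  'bcbdebcabbbebaaaaeeadbb'
  #16 SA[16]=10  'bdebcabbbebaaaaeeadbb'
  #17 SA[17]=18  'bebaaaaeeadbb'
  #18 SA[18]=14  'cabbbebaaaaeeadbb'
  #19 SA[19]=7  'cbcbdebcabbbebaaaaeeadbb'
  #20 SA[20]=9  'cbdebcabbbebaaaaeeadbb'
  #21 SA[21]=5  'cdcbcbdebcabbbebaaaaeeadbb'
  #22 SA[22]=28  'dbb'
  #23 SA[23]=6  'dcbcbdebcabbbebaaaaeeadbb'
  #24 SA[24]=11  'debcabbbebaaaaeeadbb'
  #25 SA[25]=2  'eaacdcbcbdebcabbbebaaaaeeadbb'
  #26 SA[26]=26  'eadbb'
  #27 SA[27]=0  'eaeaacdcbcbdebcabbbebaaaaeeadbb'
  #28 SA[28]=19  'ebaaaaeeadbb'
  #29 SA[29]=12  'ebcabbbebaaaaeeadbb'
  #30 SA[30]=25  'eeadbb'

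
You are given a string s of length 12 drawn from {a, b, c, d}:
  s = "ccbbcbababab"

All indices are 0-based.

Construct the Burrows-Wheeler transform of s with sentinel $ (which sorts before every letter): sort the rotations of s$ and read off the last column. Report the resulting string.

bbbbaaaccbbc$

rank  rotation       last
    0  $ccbbcbababab  b
    1  ab$ccbbcbabab  b
    2  abab$ccbbcbab  b
    3  ababab$ccbbcb  b
    4  b$ccbbcbababa  a
    5  bab$ccbbcbaba  a
    6  babab$ccbbcba  a
    7  bababab$ccbbc  c
    8  bbcbababab$cc  c
    9  bcbababab$ccb  b
   10  cbababab$ccbb  b
   11  cbbcbababab$c  c
   12  ccbbcbababab$  $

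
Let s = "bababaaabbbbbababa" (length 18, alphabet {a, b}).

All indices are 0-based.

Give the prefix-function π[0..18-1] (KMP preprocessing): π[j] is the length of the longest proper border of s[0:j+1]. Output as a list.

π[0] = 0
j=1 s[j]='a': π[1]=0 (border '')
j=2 s[j]='b': π[2]=1 (border 'b')
j=3 s[j]='a': π[3]=2 (border 'ba')
j=4 s[j]='b': π[4]=3 (border 'bab')
j=5 s[j]='a': π[5]=4 (border 'baba')
j=6 s[j]='a': k: 4→2→0; π[6]=0 (border '')
j=7 s[j]='a': π[7]=0 (border '')
j=8 s[j]='b': π[8]=1 (border 'b')
j=9 s[j]='b': k: 1→0; π[9]=1 (border 'b')
j=10 s[j]='b': k: 1→0; π[10]=1 (border 'b')
j=11 s[j]='b': k: 1→0; π[11]=1 (border 'b')
j=12 s[j]='b': k: 1→0; π[12]=1 (border 'b')
j=13 s[j]='a': π[13]=2 (border 'ba')
j=14 s[j]='b': π[14]=3 (border 'bab')
j=15 s[j]='a': π[15]=4 (border 'baba')
j=16 s[j]='b': π[16]=5 (border 'babab')
j=17 s[j]='a': π[17]=6 (border 'bababa')

[0, 0, 1, 2, 3, 4, 0, 0, 1, 1, 1, 1, 1, 2, 3, 4, 5, 6]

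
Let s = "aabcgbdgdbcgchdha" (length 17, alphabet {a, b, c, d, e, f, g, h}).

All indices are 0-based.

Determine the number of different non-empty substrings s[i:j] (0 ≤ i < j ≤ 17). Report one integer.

139

rank | idx | suffix
   0 |  16 | a
   1 |   0 | aabcgbdgdbcgchdha
   2 |   1 | abcgbdgdbcgchdha
   3 |   2 | bcgbdgdbcgchdha
   4 |   9 | bcgchdha
   5 |   5 | bdgdbcgchdha
   6 |   3 | cgbdgdbcgchdha
   7 |  10 | cgchdha
   8 |  12 | chdha
   9 |   8 | dbcgchdha
  10 |   6 | dgdbcgchdha
  11 |  14 | dha
  12 |   4 | gbdgdbcgchdha
  13 |  11 | gchdha
  14 |   7 | gdbcgchdha
  15 |  15 | ha
  16 |  13 | hdha

SA = [16, 0, 1, 2, 9, 5, 3, 10, 12, 8, 6, 14, 4, 11, 7, 15, 13]
rank  pair      lcp
   1  s[16:],s[0:]  1  'a'
   2  s[0:],s[1:]  1  'a'
   3  s[1:],s[2:]  0  ''
   4  s[2:],s[9:]  3  'bcg'
   5  s[9:],s[5:]  1  'b'
   6  s[5:],s[3:]  0  ''
   7  s[3:],s[10:]  2  'cg'
   8  s[10:],s[12:]  1  'c'
   9  s[12:],s[8:]  0  ''
  10  s[8:],s[6:]  1  'd'
  11  s[6:],s[14:]  1  'd'
  12  s[14:],s[4:]  0  ''
  13  s[4:],s[11:]  1  'g'
  14  s[11:],s[7:]  1  'g'
  15  s[7:],s[15:]  0  ''
  16  s[15:],s[13:]  1  'h'

n(n+1)/2 = 17·18/2 = 153
Σ LCP = 0 + 1 + 1 + 0 + 3 + 1 + 0 + 2 + 1 + 0 + 1 + 1 + 0 + 1 + 1 + 0 + 1 = 14
distinct = 153 − 14 = 139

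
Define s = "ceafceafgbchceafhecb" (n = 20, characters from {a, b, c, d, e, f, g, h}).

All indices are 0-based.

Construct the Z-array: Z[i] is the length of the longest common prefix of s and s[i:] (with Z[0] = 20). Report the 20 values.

[20, 0, 0, 0, 4, 0, 0, 0, 0, 0, 1, 0, 4, 0, 0, 0, 0, 0, 1, 0]

Z[0]=20
i=1: i≥r, start 0; Z[1]=0
i=2: i≥r, start 0; Z[2]=0
i=3: i≥r, start 0; Z[3]=0
i=4: i≥r, start 0; Z[4]=4 extend→box=[4,8)
i=5: min(r-i=3, Z[1]=0)=0; Z[5]=0
i=6: min(r-i=2, Z[2]=0)=0; Z[6]=0
i=7: min(r-i=1, Z[3]=0)=0; Z[7]=0
i=8: i≥r, start 0; Z[8]=0
i=9: i≥r, start 0; Z[9]=0
i=10: i≥r, start 0; Z[10]=1 extend→box=[10,11)
i=11: i≥r, start 0; Z[11]=0
i=12: i≥r, start 0; Z[12]=4 extend→box=[12,16)
i=13: min(r-i=3, Z[1]=0)=0; Z[13]=0
i=14: min(r-i=2, Z[2]=0)=0; Z[14]=0
i=15: min(r-i=1, Z[3]=0)=0; Z[15]=0
i=16: i≥r, start 0; Z[16]=0
i=17: i≥r, start 0; Z[17]=0
i=18: i≥r, start 0; Z[18]=1 extend→box=[18,19)
i=19: i≥r, start 0; Z[19]=0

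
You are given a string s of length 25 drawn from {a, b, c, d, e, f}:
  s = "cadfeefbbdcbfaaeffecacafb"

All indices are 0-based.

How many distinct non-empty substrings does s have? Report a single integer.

sorted suffixes:
  #0 SA[0]=13  'aaeffecacafb'
  #1 SA[1]=20  'acafb'
  #2 SA[2]=1  'adfeefbbdcbfaaeffecacafb'
  #3 SA[3]=14  'aeffecacafb'
  #4 SA[4]=22  'afb'
  #5 SA[5]=24  'b'
  #6 SA[6]=7  'bbdcbfaaeffecacafb'
  #7 SA[7]=8  'bdcbfaaeffecacafb'
  #8 SA[8]=11  'bfaaeffecacafb'
  #9 SA[9]=19  'cacafb'
  #10 SA[10]=0  'cadfeefbbdcbfaaeffecacafb'
  #11 SA[11]=21  'cafb'
  #12 SA[12]=10  'cbfaaeffecacafb'
  #13 SA[13]=9  'dcbfaaeffecacafb'
  #14 SA[14]=2  'dfeefbbdcbfaaeffecacafb'
  #15 SA[15]=18  'ecacafb'
  #16 SA[16]=4  'eefbbdcbfaaeffecacafb'
  #17 SA[17]=5  'efbbdcbfaaeffecacafb'
  #18 SA[18]=15  'effecacafb'
  #19 SA[19]=12  'faaeffecacafb'
  #20 SA[20]=23  'fb'
  #21 SA[21]=6  'fbbdcbfaaeffecacafb'
  #22 SA[22]=17  'fecacafb'
  #23 SA[23]=3  'feefbbdcbfaaeffecacafb'
  #24 SA[24]=16  'ffecacafb'

SA = [13, 20, 1, 14, 22, 24, 7, 8, 11, 19, 0, 21, 10, 9, 2, 18, 4, 5, 15, 12, 23, 6, 17, 3, 16]
[i] adj suffixes → lcp
  [1] 13/20 → 1 ('a')
  [2] 20/1 → 1 ('a')
  [3] 1/14 → 1 ('a')
  [4] 14/22 → 1 ('a')
  [5] 22/24 → 0 ('')
  [6] 24/7 → 1 ('b')
  [7] 7/8 → 1 ('b')
  [8] 8/11 → 1 ('b')
  [9] 11/19 → 0 ('')
  [10] 19/0 → 2 ('ca')
  [11] 0/21 → 2 ('ca')
  [12] 21/10 → 1 ('c')
  [13] 10/9 → 0 ('')
  [14] 9/2 → 1 ('d')
  [15] 2/18 → 0 ('')
  [16] 18/4 → 1 ('e')
  [17] 4/5 → 1 ('e')
  [18] 5/15 → 2 ('ef')
  [19] 15/12 → 0 ('')
  [20] 12/23 → 1 ('f')
  [21] 23/6 → 2 ('fb')
  [22] 6/17 → 1 ('f')
  [23] 17/3 → 2 ('fe')
  [24] 3/16 → 1 ('f')

n(n+1)/2 = 25·26/2 = 325
Σ LCP = 0 + 1 + 1 + 1 + 1 + 0 + 1 + 1 + 1 + 0 + 2 + 2 + 1 + 0 + 1 + 0 + 1 + 1 + 2 + 0 + 1 + 2 + 1 + 2 + 1 = 24
distinct = 325 − 24 = 301

301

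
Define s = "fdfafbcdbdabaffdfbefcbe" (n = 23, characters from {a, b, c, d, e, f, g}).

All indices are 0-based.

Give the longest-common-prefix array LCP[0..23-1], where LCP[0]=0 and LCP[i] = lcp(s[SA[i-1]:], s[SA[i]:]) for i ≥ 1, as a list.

[0, 1, 2, 0, 1, 1, 1, 2, 0, 1, 0, 1, 1, 2, 0, 1, 0, 1, 2, 1, 1, 3, 1]

rank | idx | suffix
   0 |  10 | abaffdfbefcbe
   1 |   3 | afbcdbdabaffdfbefcbe
   2 |  12 | affdfbefcbe
   3 |  11 | baffdfbefcbe
   4 |   5 | bcdbdabaffdfbefcbe
   5 |   8 | bdabaffdfbefcbe
   6 |  21 | be
   7 |  17 | befcbe
   8 |  20 | cbe
   9 |   6 | cdbdabaffdfbefcbe
  10 |   9 | dabaffdfbefcbe
  11 |   7 | dbdabaffdfbefcbe
  12 |   1 | dfafbcdbdabaffdfbefcbe
  13 |  15 | dfbefcbe
  14 |  22 | e
  15 |  18 | efcbe
  16 |   2 | fafbcdbdabaffdfbefcbe
  17 |   4 | fbcdbdabaffdfbefcbe
  18 |  16 | fbefcbe
  19 |  19 | fcbe
  20 |   0 | fdfafbcdbdabaffdfbefcbe
  21 |  14 | fdfbefcbe
  22 |  13 | ffdfbefcbe

SA = [10, 3, 12, 11, 5, 8, 21, 17, 20, 6, 9, 7, 1, 15, 22, 18, 2, 4, 16, 19, 0, 14, 13]
rank  pair      lcp
   1  s[10:],s[3:]  1  'a'
   2  s[3:],s[12:]  2  'af'
   3  s[12:],s[11:]  0  ''
   4  s[11:],s[5:]  1  'b'
   5  s[5:],s[8:]  1  'b'
   6  s[8:],s[21:]  1  'b'
   7  s[21:],s[17:]  2  'be'
   8  s[17:],s[20:]  0  ''
   9  s[20:],s[6:]  1  'c'
  10  s[6:],s[9:]  0  ''
  11  s[9:],s[7:]  1  'd'
  12  s[7:],s[1:]  1  'd'
  13  s[1:],s[15:]  2  'df'
  14  s[15:],s[22:]  0  ''
  15  s[22:],s[18:]  1  'e'
  16  s[18:],s[2:]  0  ''
  17  s[2:],s[4:]  1  'f'
  18  s[4:],s[16:]  2  'fb'
  19  s[16:],s[19:]  1  'f'
  20  s[19:],s[0:]  1  'f'
  21  s[0:],s[14:]  3  'fdf'
  22  s[14:],s[13:]  1  'f'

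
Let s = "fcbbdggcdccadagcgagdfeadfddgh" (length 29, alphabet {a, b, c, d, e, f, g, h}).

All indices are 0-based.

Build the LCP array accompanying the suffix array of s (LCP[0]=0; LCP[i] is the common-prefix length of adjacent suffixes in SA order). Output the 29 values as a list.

[0, 2, 1, 2, 0, 1, 0, 1, 1, 1, 1, 0, 1, 1, 1, 2, 1, 2, 0, 0, 1, 1, 0, 1, 2, 1, 1, 1, 0]

rank | idx | suffix
   0 |  11 | adagcgagdfeadfddgh
   1 |  22 | adfddgh
   2 |  13 | agcgagdfeadfddgh
   3 |  17 | agdfeadfddgh
   4 |   2 | bbdggcdccadagcgagdfeadfddgh
   5 |   3 | bdggcdccadagcgagdfeadfddgh
   6 |  10 | cadagcgagdfeadfddgh
   7 |   1 | cbbdggcdccadagcgagdfeadfddgh
   8 |   9 | ccadagcgagdfeadfddgh
   9 |   7 | cdccadagcgagdfeadfddgh
  10 |  15 | cgagdfeadfddgh
  11 |  12 | dagcgagdfeadfddgh
  12 |   8 | dccadagcgagdfeadfddgh
  13 |  25 | ddgh
  14 |  23 | dfddgh
  15 |  19 | dfeadfddgh
  16 |   4 | dggcdccadagcgagdfeadfddgh
  17 |  26 | dgh
  18 |  21 | eadfddgh
  19 |   0 | fcbbdggcdccadagcgagdfeadfddgh
  20 |  24 | fddgh
  21 |  20 | feadfddgh
  22 |  16 | gagdfeadfddgh
  23 |   6 | gcdccadagcgagdfeadfddgh
  24 |  14 | gcgagdfeadfddgh
  25 |  18 | gdfeadfddgh
  26 |   5 | ggcdccadagcgagdfeadfddgh
  27 |  27 | gh
  28 |  28 | h

SA = [11, 22, 13, 17, 2, 3, 10, 1, 9, 7, 15, 12, 8, 25, 23, 19, 4, 26, 21, 0, 24, 20, 16, 6, 14, 18, 5, 27, 28]
rank  pair      lcp
   1  s[11:],s[22:]  2  'ad'
   2  s[22:],s[13:]  1  'a'
   3  s[13:],s[17:]  2  'ag'
   4  s[17:],s[2:]  0  ''
   5  s[2:],s[3:]  1  'b'
   6  s[3:],s[10:]  0  ''
   7  s[10:],s[1:]  1  'c'
   8  s[1:],s[9:]  1  'c'
   9  s[9:],s[7:]  1  'c'
  10  s[7:],s[15:]  1  'c'
  11  s[15:],s[12:]  0  ''
  12  s[12:],s[8:]  1  'd'
  13  s[8:],s[25:]  1  'd'
  14  s[25:],s[23:]  1  'd'
  15  s[23:],s[19:]  2  'df'
  16  s[19:],s[4:]  1  'd'
  17  s[4:],s[26:]  2  'dg'
  18  s[26:],s[21:]  0  ''
  19  s[21:],s[0:]  0  ''
  20  s[0:],s[24:]  1  'f'
  21  s[24:],s[20:]  1  'f'
  22  s[20:],s[16:]  0  ''
  23  s[16:],s[6:]  1  'g'
  24  s[6:],s[14:]  2  'gc'
  25  s[14:],s[18:]  1  'g'
  26  s[18:],s[5:]  1  'g'
  27  s[5:],s[27:]  1  'g'
  28  s[27:],s[28:]  0  ''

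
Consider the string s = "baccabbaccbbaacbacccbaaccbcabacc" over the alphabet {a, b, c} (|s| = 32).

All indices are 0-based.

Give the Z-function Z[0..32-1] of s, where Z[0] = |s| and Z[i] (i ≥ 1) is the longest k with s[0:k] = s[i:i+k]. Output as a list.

Z[0]=32
i=1: fresh scan; Z[1]=0
i=2: fresh scan; Z[2]=0
i=3: fresh scan; Z[3]=0
i=4: fresh scan; Z[4]=0
i=5: fresh scan; Z[5]=1 grow→box=[5,6)
i=6: fresh scan; Z[6]=4 grow→box=[6,10)
i=7: min(r-i=3, Z[1]=0)=0; Z[7]=0
i=8: min(r-i=2, Z[2]=0)=0; Z[8]=0
i=9: min(r-i=1, Z[3]=0)=0; Z[9]=0
i=10: fresh scan; Z[10]=1 grow→box=[10,11)
i=11: fresh scan; Z[11]=2 grow→box=[11,13)
i=12: min(r-i=1, Z[1]=0)=0; Z[12]=0
i=13: fresh scan; Z[13]=0
i=14: fresh scan; Z[14]=0
i=15: fresh scan; Z[15]=4 grow→box=[15,19)
i=16: min(r-i=3, Z[1]=0)=0; Z[16]=0
i=17: min(r-i=2, Z[2]=0)=0; Z[17]=0
i=18: min(r-i=1, Z[3]=0)=0; Z[18]=0
i=19: fresh scan; Z[19]=0
i=20: fresh scan; Z[20]=2 grow→box=[20,22)
i=21: min(r-i=1, Z[1]=0)=0; Z[21]=0
i=22: fresh scan; Z[22]=0
i=23: fresh scan; Z[23]=0
i=24: fresh scan; Z[24]=0
i=25: fresh scan; Z[25]=1 grow→box=[25,26)
i=26: fresh scan; Z[26]=0
i=27: fresh scan; Z[27]=0
i=28: fresh scan; Z[28]=4 grow→box=[28,32)
i=29: min(r-i=3, Z[1]=0)=0; Z[29]=0
i=30: min(r-i=2, Z[2]=0)=0; Z[30]=0
i=31: min(r-i=1, Z[3]=0)=0; Z[31]=0

[32, 0, 0, 0, 0, 1, 4, 0, 0, 0, 1, 2, 0, 0, 0, 4, 0, 0, 0, 0, 2, 0, 0, 0, 0, 1, 0, 0, 4, 0, 0, 0]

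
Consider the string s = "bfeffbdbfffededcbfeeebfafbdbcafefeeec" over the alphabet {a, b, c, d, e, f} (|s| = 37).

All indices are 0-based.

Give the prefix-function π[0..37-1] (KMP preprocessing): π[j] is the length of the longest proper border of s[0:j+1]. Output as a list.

π[0] = 0
j=1 s[j]='f': π[1]=0 (border '')
j=2 s[j]='e': π[2]=0 (border '')
j=3 s[j]='f': π[3]=0 (border '')
j=4 s[j]='f': π[4]=0 (border '')
j=5 s[j]='b': π[5]=1 (border 'b')
j=6 s[j]='d': k: 1→0; π[6]=0 (border '')
j=7 s[j]='b': π[7]=1 (border 'b')
j=8 s[j]='f': π[8]=2 (border 'bf')
j=9 s[j]='f': k: 2→0; π[9]=0 (border '')
j=10 s[j]='f': π[10]=0 (border '')
j=11 s[j]='e': π[11]=0 (border '')
j=12 s[j]='d': π[12]=0 (border '')
j=13 s[j]='e': π[13]=0 (border '')
j=14 s[j]='d': π[14]=0 (border '')
j=15 s[j]='c': π[15]=0 (border '')
j=16 s[j]='b': π[16]=1 (border 'b')
j=17 s[j]='f': π[17]=2 (border 'bf')
j=18 s[j]='e': π[18]=3 (border 'bfe')
j=19 s[j]='e': k: 3→0; π[19]=0 (border '')
j=20 s[j]='e': π[20]=0 (border '')
j=21 s[j]='b': π[21]=1 (border 'b')
j=22 s[j]='f': π[22]=2 (border 'bf')
j=23 s[j]='a': k: 2→0; π[23]=0 (border '')
j=24 s[j]='f': π[24]=0 (border '')
j=25 s[j]='b': π[25]=1 (border 'b')
j=26 s[j]='d': k: 1→0; π[26]=0 (border '')
j=27 s[j]='b': π[27]=1 (border 'b')
j=28 s[j]='c': k: 1→0; π[28]=0 (border '')
j=29 s[j]='a': π[29]=0 (border '')
j=30 s[j]='f': π[30]=0 (border '')
j=31 s[j]='e': π[31]=0 (border '')
j=32 s[j]='f': π[32]=0 (border '')
j=33 s[j]='e': π[33]=0 (border '')
j=34 s[j]='e': π[34]=0 (border '')
j=35 s[j]='e': π[35]=0 (border '')
j=36 s[j]='c': π[36]=0 (border '')

[0, 0, 0, 0, 0, 1, 0, 1, 2, 0, 0, 0, 0, 0, 0, 0, 1, 2, 3, 0, 0, 1, 2, 0, 0, 1, 0, 1, 0, 0, 0, 0, 0, 0, 0, 0, 0]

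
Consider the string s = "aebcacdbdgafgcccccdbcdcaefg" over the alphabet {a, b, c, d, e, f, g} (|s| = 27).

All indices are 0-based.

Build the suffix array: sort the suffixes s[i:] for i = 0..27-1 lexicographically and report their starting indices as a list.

[4, 0, 23, 10, 2, 19, 7, 3, 22, 13, 14, 15, 16, 17, 5, 20, 18, 6, 21, 8, 1, 24, 25, 11, 26, 9, 12]

rank→(start, suffix):
  0 → (4, 'acdbdgafgcccccdbcdcaefg')
  1 → (0, 'aebcacdbdgafgcccccdbcdcaefg')
  2 → (23, 'aefg')
  3 → (10, 'afgcccccdbcdcaefg')
  4 → (2, 'bcacdbdgafgcccccdbcdcaefg')
  5 → (19, 'bcdcaefg')
  6 → (7, 'bdgafgcccccdbcdcaefg')
  7 → (3, 'cacdbdgafgcccccdbcdcaefg')
  8 → (22, 'caefg')
  9 → (13, 'cccccdbcdcaefg')
  10 → (14, 'ccccdbcdcaefg')
  11 → (15, 'cccdbcdcaefg')
  12 → (16, 'ccdbcdcaefg')
  13 → (17, 'cdbcdcaefg')
  14 → (5, 'cdbdgafgcccccdbcdcaefg')
  15 → (20, 'cdcaefg')
  16 → (18, 'dbcdcaefg')
  17 → (6, 'dbdgafgcccccdbcdcaefg')
  18 → (21, 'dcaefg')
  19 → (8, 'dgafgcccccdbcdcaefg')
  20 → (1, 'ebcacdbdgafgcccccdbcdcaefg')
  21 → (24, 'efg')
  22 → (25, 'fg')
  23 → (11, 'fgcccccdbcdcaefg')
  24 → (26, 'g')
  25 → (9, 'gafgcccccdbcdcaefg')
  26 → (12, 'gcccccdbcdcaefg')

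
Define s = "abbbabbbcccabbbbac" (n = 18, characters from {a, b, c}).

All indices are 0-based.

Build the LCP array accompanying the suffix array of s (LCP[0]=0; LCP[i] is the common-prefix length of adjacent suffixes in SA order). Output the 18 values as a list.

sorted suffixes:
  #0 SA[0]=0  'abbbabbbcccabbbbac'
  #1 SA[1]=11  'abbbbac'
  #2 SA[2]=4  'abbbcccabbbbac'
  #3 SA[3]=16  'ac'
  #4 SA[4]=3  'babbbcccabbbbac'
  #5 SA[5]=15  'bac'
  #6 SA[6]=2  'bbabbbcccabbbbac'
  #7 SA[7]=14  'bbac'
  #8 SA[8]=1  'bbbabbbcccabbbbac'
  #9 SA[9]=13  'bbbac'
  #10 SA[10]=12  'bbbbac'
  #11 SA[11]=5  'bbbcccabbbbac'
  #12 SA[12]=6  'bbcccabbbbac'
  #13 SA[13]=7  'bcccabbbbac'
  #14 SA[14]=17  'c'
  #15 SA[15]=10  'cabbbbac'
  #16 SA[16]=9  'ccabbbbac'
  #17 SA[17]=8  'cccabbbbac'

SA = [0, 11, 4, 16, 3, 15, 2, 14, 1, 13, 12, 5, 6, 7, 17, 10, 9, 8]
rank  pair      lcp
   1  s[0:],s[11:]  4  'abbb'
   2  s[11:],s[4:]  4  'abbb'
   3  s[4:],s[16:]  1  'a'
   4  s[16:],s[3:]  0  ''
   5  s[3:],s[15:]  2  'ba'
   6  s[15:],s[2:]  1  'b'
   7  s[2:],s[14:]  3  'bba'
   8  s[14:],s[1:]  2  'bb'
   9  s[1:],s[13:]  4  'bbba'
  10  s[13:],s[12:]  3  'bbb'
  11  s[12:],s[5:]  3  'bbb'
  12  s[5:],s[6:]  2  'bb'
  13  s[6:],s[7:]  1  'b'
  14  s[7:],s[17:]  0  ''
  15  s[17:],s[10:]  1  'c'
  16  s[10:],s[9:]  1  'c'
  17  s[9:],s[8:]  2  'cc'

[0, 4, 4, 1, 0, 2, 1, 3, 2, 4, 3, 3, 2, 1, 0, 1, 1, 2]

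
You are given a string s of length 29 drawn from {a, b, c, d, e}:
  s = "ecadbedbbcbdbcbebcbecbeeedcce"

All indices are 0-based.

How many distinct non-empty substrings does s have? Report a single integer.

393

rank→(start, suffix):
  0 → (2, 'adbedbbcbdbcbebcbecbeeedcce')
  1 → (7, 'bbcbdbcbebcbecbeeedcce')
  2 → (8, 'bcbdbcbebcbecbeeedcce')
  3 → (12, 'bcbebcbecbeeedcce')
  4 → (16, 'bcbecbeeedcce')
  5 → (10, 'bdbcbebcbecbeeedcce')
  6 → (14, 'bebcbecbeeedcce')
  7 → (18, 'becbeeedcce')
  8 → (4, 'bedbbcbdbcbebcbecbeeedcce')
  9 → (21, 'beeedcce')
  10 → (1, 'cadbedbbcbdbcbebcbecbeeedcce')
  11 → (9, 'cbdbcbebcbecbeeedcce')
  12 → (13, 'cbebcbecbeeedcce')
  13 → (17, 'cbecbeeedcce')
  14 → (20, 'cbeeedcce')
  15 → (26, 'cce')
  16 → (27, 'ce')
  17 → (6, 'dbbcbdbcbebcbecbeeedcce')
  18 → (11, 'dbcbebcbecbeeedcce')
  19 → (3, 'dbedbbcbdbcbebcbecbeeedcce')
  20 → (25, 'dcce')
  21 → (28, 'e')
  22 → (15, 'ebcbecbeeedcce')
  23 → (0, 'ecadbedbbcbdbcbebcbecbeeedcce')
  24 → (19, 'ecbeeedcce')
  25 → (5, 'edbbcbdbcbebcbecbeeedcce')
  26 → (24, 'edcce')
  27 → (23, 'eedcce')
  28 → (22, 'eeedcce')

SA = [2, 7, 8, 12, 16, 10, 14, 18, 4, 21, 1, 9, 13, 17, 20, 26, 27, 6, 11, 3, 25, 28, 15, 0, 19, 5, 24, 23, 22]
i: (SA[i-1],SA[i]) lcp shared
  1: (2,7) 0 ''
  2: (7,8) 1 'b'
  3: (8,12) 3 'bcb'
  4: (12,16) 4 'bcbe'
  5: (16,10) 1 'b'
  6: (10,14) 1 'b'
  7: (14,18) 2 'be'
  8: (18,4) 2 'be'
  9: (4,21) 2 'be'
  10: (21,1) 0 ''
  11: (1,9) 1 'c'
  12: (9,13) 2 'cb'
  13: (13,17) 3 'cbe'
  14: (17,20) 3 'cbe'
  15: (20,26) 1 'c'
  16: (26,27) 1 'c'
  17: (27,6) 0 ''
  18: (6,11) 2 'db'
  19: (11,3) 2 'db'
  20: (3,25) 1 'd'
  21: (25,28) 0 ''
  22: (28,15) 1 'e'
  23: (15,0) 1 'e'
  24: (0,19) 2 'ec'
  25: (19,5) 1 'e'
  26: (5,24) 2 'ed'
  27: (24,23) 1 'e'
  28: (23,22) 2 'ee'

n(n+1)/2 = 29·30/2 = 435
Σ LCP = 0 + 0 + 1 + 3 + 4 + 1 + 1 + 2 + 2 + 2 + 0 + 1 + 2 + 3 + 3 + 1 + 1 + 0 + 2 + 2 + 1 + 0 + 1 + 1 + 2 + 1 + 2 + 1 + 2 = 42
distinct = 435 − 42 = 393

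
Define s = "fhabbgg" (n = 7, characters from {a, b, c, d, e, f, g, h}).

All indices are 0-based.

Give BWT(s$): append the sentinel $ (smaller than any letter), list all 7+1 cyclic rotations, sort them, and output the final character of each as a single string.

rank  rotation  last
    0  $fhabbgg  g
    1  abbgg$fh  h
    2  bbgg$fha  a
    3  bgg$fhab  b
    4  fhabbgg$  $
    5  g$fhabbg  g
    6  gg$fhabb  b
    7  habbgg$f  f

ghab$gbf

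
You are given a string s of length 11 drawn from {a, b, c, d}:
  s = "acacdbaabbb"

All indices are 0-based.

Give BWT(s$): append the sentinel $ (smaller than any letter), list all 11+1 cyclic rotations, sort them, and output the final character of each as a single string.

rank  rotation      last
    0  $acacdbaabbb  b
    1  aabbb$acacdb  b
    2  abbb$acacdba  a
    3  acacdbaabbb$  $
    4  acdbaabbb$ac  c
    5  b$acacdbaabb  b
    6  baabbb$acacd  d
    7  bb$acacdbaab  b
    8  bbb$acacdbaa  a
    9  cacdbaabbb$a  a
   10  cdbaabbb$aca  a
   11  dbaabbb$acac  c

bba$cbdbaaac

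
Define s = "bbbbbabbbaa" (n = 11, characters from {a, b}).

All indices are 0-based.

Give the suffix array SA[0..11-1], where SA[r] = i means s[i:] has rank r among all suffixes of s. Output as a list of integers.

rank | idx | suffix
   0 |  10 | a
   1 |   9 | aa
   2 |   5 | abbbaa
   3 |   8 | baa
   4 |   4 | babbbaa
   5 |   7 | bbaa
   6 |   3 | bbabbbaa
   7 |   6 | bbbaa
   8 |   2 | bbbabbbaa
   9 |   1 | bbbbabbbaa
  10 |   0 | bbbbbabbbaa

[10, 9, 5, 8, 4, 7, 3, 6, 2, 1, 0]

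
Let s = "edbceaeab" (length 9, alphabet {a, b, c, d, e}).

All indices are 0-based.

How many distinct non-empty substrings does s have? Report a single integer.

sorted suffixes:
  #0 SA[0]=7  'ab'
  #1 SA[1]=5  'aeab'
  #2 SA[2]=8  'b'
  #3 SA[3]=2  'bceaeab'
  #4 SA[4]=3  'ceaeab'
  #5 SA[5]=1  'dbceaeab'
  #6 SA[6]=6  'eab'
  #7 SA[7]=4  'eaeab'
  #8 SA[8]=0  'edbceaeab'

SA = [7, 5, 8, 2, 3, 1, 6, 4, 0]
[i] adj suffixes → lcp
  [1] 7/5 → 1 ('a')
  [2] 5/8 → 0 ('')
  [3] 8/2 → 1 ('b')
  [4] 2/3 → 0 ('')
  [5] 3/1 → 0 ('')
  [6] 1/6 → 0 ('')
  [7] 6/4 → 2 ('ea')
  [8] 4/0 → 1 ('e')

n(n+1)/2 = 9·10/2 = 45
Σ LCP = 0 + 1 + 0 + 1 + 0 + 0 + 0 + 2 + 1 = 5
distinct = 45 − 5 = 40

40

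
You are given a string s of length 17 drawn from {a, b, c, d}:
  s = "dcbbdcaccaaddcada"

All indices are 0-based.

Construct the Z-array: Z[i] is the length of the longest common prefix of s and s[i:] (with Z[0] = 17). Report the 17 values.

Z[0]=17
i=1: outside box; Z[1]=0
i=2: outside box; Z[2]=0
i=3: outside box; Z[3]=0
i=4: outside box; Z[4]=2 scan→box=[4,6)
i=5: min(r-i=1, Z[1]=0)=0; Z[5]=0
i=6: outside box; Z[6]=0
i=7: outside box; Z[7]=0
i=8: outside box; Z[8]=0
i=9: outside box; Z[9]=0
i=10: outside box; Z[10]=0
i=11: outside box; Z[11]=1 scan→box=[11,12)
i=12: outside box; Z[12]=2 scan→box=[12,14)
i=13: min(r-i=1, Z[1]=0)=0; Z[13]=0
i=14: outside box; Z[14]=0
i=15: outside box; Z[15]=1 scan→box=[15,16)
i=16: outside box; Z[16]=0

[17, 0, 0, 0, 2, 0, 0, 0, 0, 0, 0, 1, 2, 0, 0, 1, 0]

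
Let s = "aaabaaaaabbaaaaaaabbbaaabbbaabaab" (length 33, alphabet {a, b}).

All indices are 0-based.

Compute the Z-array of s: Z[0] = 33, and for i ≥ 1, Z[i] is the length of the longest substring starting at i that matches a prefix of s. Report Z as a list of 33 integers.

[33, 2, 1, 0, 3, 3, 4, 2, 1, 0, 0, 3, 3, 3, 3, 4, 2, 1, 0, 0, 0, 4, 2, 1, 0, 0, 0, 2, 1, 0, 2, 1, 0]

Z[0]=33
i=1: fresh scan; Z[1]=2 scan→box=[1,3)
i=2: min(r-i=1, Z[1]=2)=1; Z[2]=1
i=3: fresh scan; Z[3]=0
i=4: fresh scan; Z[4]=3 scan→box=[4,7)
i=5: min(r-i=2, Z[1]=2)=2; Z[5]=3 scan→box=[5,8)
i=6: min(r-i=2, Z[1]=2)=2; Z[6]=4 scan→box=[6,10)
i=7: min(r-i=3, Z[1]=2)=2; Z[7]=2
i=8: min(r-i=2, Z[2]=1)=1; Z[8]=1
i=9: min(r-i=1, Z[3]=0)=0; Z[9]=0
i=10: fresh scan; Z[10]=0
i=11: fresh scan; Z[11]=3 scan→box=[11,14)
i=12: min(r-i=2, Z[1]=2)=2; Z[12]=3 scan→box=[12,15)
i=13: min(r-i=2, Z[1]=2)=2; Z[13]=3 scan→box=[13,16)
i=14: min(r-i=2, Z[1]=2)=2; Z[14]=3 scan→box=[14,17)
i=15: min(r-i=2, Z[1]=2)=2; Z[15]=4 scan→box=[15,19)
i=16: min(r-i=3, Z[1]=2)=2; Z[16]=2
i=17: min(r-i=2, Z[2]=1)=1; Z[17]=1
i=18: min(r-i=1, Z[3]=0)=0; Z[18]=0
i=19: fresh scan; Z[19]=0
i=20: fresh scan; Z[20]=0
i=21: fresh scan; Z[21]=4 scan→box=[21,25)
i=22: min(r-i=3, Z[1]=2)=2; Z[22]=2
i=23: min(r-i=2, Z[2]=1)=1; Z[23]=1
i=24: min(r-i=1, Z[3]=0)=0; Z[24]=0
i=25: fresh scan; Z[25]=0
i=26: fresh scan; Z[26]=0
i=27: fresh scan; Z[27]=2 scan→box=[27,29)
i=28: min(r-i=1, Z[1]=2)=1; Z[28]=1
i=29: fresh scan; Z[29]=0
i=30: fresh scan; Z[30]=2 scan→box=[30,32)
i=31: min(r-i=1, Z[1]=2)=1; Z[31]=1
i=32: fresh scan; Z[32]=0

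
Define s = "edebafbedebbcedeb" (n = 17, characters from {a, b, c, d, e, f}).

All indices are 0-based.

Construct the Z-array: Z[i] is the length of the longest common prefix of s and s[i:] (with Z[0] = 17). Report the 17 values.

[17, 0, 1, 0, 0, 0, 0, 4, 0, 1, 0, 0, 0, 4, 0, 1, 0]

Z[0]=17
i=1: i≥r, start 0; Z[1]=0
i=2: i≥r, start 0; Z[2]=1 extend→box=[2,3)
i=3: i≥r, start 0; Z[3]=0
i=4: i≥r, start 0; Z[4]=0
i=5: i≥r, start 0; Z[5]=0
i=6: i≥r, start 0; Z[6]=0
i=7: i≥r, start 0; Z[7]=4 extend→box=[7,11)
i=8: min(r-i=3, Z[1]=0)=0; Z[8]=0
i=9: min(r-i=2, Z[2]=1)=1; Z[9]=1
i=10: min(r-i=1, Z[3]=0)=0; Z[10]=0
i=11: i≥r, start 0; Z[11]=0
i=12: i≥r, start 0; Z[12]=0
i=13: i≥r, start 0; Z[13]=4 extend→box=[13,17)
i=14: min(r-i=3, Z[1]=0)=0; Z[14]=0
i=15: min(r-i=2, Z[2]=1)=1; Z[15]=1
i=16: min(r-i=1, Z[3]=0)=0; Z[16]=0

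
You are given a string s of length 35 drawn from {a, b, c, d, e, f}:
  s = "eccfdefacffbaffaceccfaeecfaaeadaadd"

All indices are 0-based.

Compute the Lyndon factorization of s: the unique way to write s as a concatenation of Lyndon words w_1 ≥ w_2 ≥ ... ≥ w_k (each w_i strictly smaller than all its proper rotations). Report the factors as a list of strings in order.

emit factor 1: 'e' (i=0, period=1)
emit factor 2: 'ccfdef' (i=1, period=6)
emit factor 3: 'acffbaff' (i=7, period=8)
emit factor 4: 'aceccfaeecf' (i=15, period=11)
emit factor 5: 'aaead' (i=26, period=5)
emit factor 6: 'aadd' (i=31, period=4)

["e", "ccfdef", "acffbaff", "aceccfaeecf", "aaead", "aadd"]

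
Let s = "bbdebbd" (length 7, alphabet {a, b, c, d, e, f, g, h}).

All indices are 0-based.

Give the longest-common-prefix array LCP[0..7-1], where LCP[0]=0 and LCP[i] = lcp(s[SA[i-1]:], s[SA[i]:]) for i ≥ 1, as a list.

[0, 3, 1, 2, 0, 1, 0]

sorted suffixes:
  #0 SA[0]=4  'bbd'
  #1 SA[1]=0  'bbdebbd'
  #2 SA[2]=5  'bd'
  #3 SA[3]=1  'bdebbd'
  #4 SA[4]=6  'd'
  #5 SA[5]=2  'debbd'
  #6 SA[6]=3  'ebbd'

SA = [4, 0, 5, 1, 6, 2, 3]
rank  pair      lcp
   1  s[4:],s[0:]  3  'bbd'
   2  s[0:],s[5:]  1  'b'
   3  s[5:],s[1:]  2  'bd'
   4  s[1:],s[6:]  0  ''
   5  s[6:],s[2:]  1  'd'
   6  s[2:],s[3:]  0  ''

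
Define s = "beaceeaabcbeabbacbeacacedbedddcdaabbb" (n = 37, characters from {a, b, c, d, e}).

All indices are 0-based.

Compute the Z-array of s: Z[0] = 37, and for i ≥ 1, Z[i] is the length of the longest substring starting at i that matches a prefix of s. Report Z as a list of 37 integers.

Z[0]=37
i=1: i≥r, start 0; Z[1]=0
i=2: i≥r, start 0; Z[2]=0
i=3: i≥r, start 0; Z[3]=0
i=4: i≥r, start 0; Z[4]=0
i=5: i≥r, start 0; Z[5]=0
i=6: i≥r, start 0; Z[6]=0
i=7: i≥r, start 0; Z[7]=0
i=8: i≥r, start 0; Z[8]=1 scan→box=[8,9)
i=9: i≥r, start 0; Z[9]=0
i=10: i≥r, start 0; Z[10]=3 scan→box=[10,13)
i=11: min(r-i=2, Z[1]=0)=0; Z[11]=0
i=12: min(r-i=1, Z[2]=0)=0; Z[12]=0
i=13: i≥r, start 0; Z[13]=1 scan→box=[13,14)
i=14: i≥r, start 0; Z[14]=1 scan→box=[14,15)
i=15: i≥r, start 0; Z[15]=0
i=16: i≥r, start 0; Z[16]=0
i=17: i≥r, start 0; Z[17]=4 scan→box=[17,21)
i=18: min(r-i=3, Z[1]=0)=0; Z[18]=0
i=19: min(r-i=2, Z[2]=0)=0; Z[19]=0
i=20: min(r-i=1, Z[3]=0)=0; Z[20]=0
i=21: i≥r, start 0; Z[21]=0
i=22: i≥r, start 0; Z[22]=0
i=23: i≥r, start 0; Z[23]=0
i=24: i≥r, start 0; Z[24]=0
i=25: i≥r, start 0; Z[25]=2 scan→box=[25,27)
i=26: min(r-i=1, Z[1]=0)=0; Z[26]=0
i=27: i≥r, start 0; Z[27]=0
i=28: i≥r, start 0; Z[28]=0
i=29: i≥r, start 0; Z[29]=0
i=30: i≥r, start 0; Z[30]=0
i=31: i≥r, start 0; Z[31]=0
i=32: i≥r, start 0; Z[32]=0
i=33: i≥r, start 0; Z[33]=0
i=34: i≥r, start 0; Z[34]=1 scan→box=[34,35)
i=35: i≥r, start 0; Z[35]=1 scan→box=[35,36)
i=36: i≥r, start 0; Z[36]=1 scan→box=[36,37)

[37, 0, 0, 0, 0, 0, 0, 0, 1, 0, 3, 0, 0, 1, 1, 0, 0, 4, 0, 0, 0, 0, 0, 0, 0, 2, 0, 0, 0, 0, 0, 0, 0, 0, 1, 1, 1]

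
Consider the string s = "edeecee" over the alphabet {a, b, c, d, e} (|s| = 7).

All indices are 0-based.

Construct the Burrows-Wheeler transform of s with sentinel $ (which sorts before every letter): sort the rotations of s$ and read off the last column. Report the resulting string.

rank  rotation  last
    0  $edeecee  e
    1  cee$edee  e
    2  deecee$e  e
    3  e$edeece  e
    4  ecee$ede  e
    5  edeecee$  $
    6  ee$edeec  c
    7  eecee$ed  d

eeeee$cd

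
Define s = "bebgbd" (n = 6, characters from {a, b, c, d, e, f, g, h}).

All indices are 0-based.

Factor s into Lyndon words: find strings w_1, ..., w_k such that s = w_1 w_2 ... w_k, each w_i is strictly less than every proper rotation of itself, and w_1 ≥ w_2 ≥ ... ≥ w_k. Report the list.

["bebg", "bd"]

emit factor 1: 'bebg' (i=0, period=4)
emit factor 2: 'bd' (i=4, period=2)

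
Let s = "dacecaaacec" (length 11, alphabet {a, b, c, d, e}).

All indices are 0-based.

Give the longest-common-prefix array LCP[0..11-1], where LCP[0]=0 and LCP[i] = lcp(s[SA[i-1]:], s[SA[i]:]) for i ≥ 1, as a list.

[0, 2, 1, 4, 0, 1, 1, 3, 0, 0, 2]

rank→(start, suffix):
  0 → (5, 'aaacec')
  1 → (6, 'aacec')
  2 → (7, 'acec')
  3 → (1, 'acecaaacec')
  4 → (10, 'c')
  5 → (4, 'caaacec')
  6 → (8, 'cec')
  7 → (2, 'cecaaacec')
  8 → (0, 'dacecaaacec')
  9 → (9, 'ec')
  10 → (3, 'ecaaacec')

SA = [5, 6, 7, 1, 10, 4, 8, 2, 0, 9, 3]
i: (SA[i-1],SA[i]) lcp shared
  1: (5,6) 2 'aa'
  2: (6,7) 1 'a'
  3: (7,1) 4 'acec'
  4: (1,10) 0 ''
  5: (10,4) 1 'c'
  6: (4,8) 1 'c'
  7: (8,2) 3 'cec'
  8: (2,0) 0 ''
  9: (0,9) 0 ''
  10: (9,3) 2 'ec'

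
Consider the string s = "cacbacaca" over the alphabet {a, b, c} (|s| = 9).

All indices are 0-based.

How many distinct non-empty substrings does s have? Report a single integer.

33

rank | idx | suffix
   0 |   8 | a
   1 |   6 | aca
   2 |   4 | acaca
   3 |   1 | acbacaca
   4 |   3 | bacaca
   5 |   7 | ca
   6 |   5 | caca
   7 |   0 | cacbacaca
   8 |   2 | cbacaca

SA = [8, 6, 4, 1, 3, 7, 5, 0, 2]
rank  pair      lcp
   1  s[8:],s[6:]  1  'a'
   2  s[6:],s[4:]  3  'aca'
   3  s[4:],s[1:]  2  'ac'
   4  s[1:],s[3:]  0  ''
   5  s[3:],s[7:]  0  ''
   6  s[7:],s[5:]  2  'ca'
   7  s[5:],s[0:]  3  'cac'
   8  s[0:],s[2:]  1  'c'

n(n+1)/2 = 9·10/2 = 45
Σ LCP = 0 + 1 + 3 + 2 + 0 + 0 + 2 + 3 + 1 = 12
distinct = 45 − 12 = 33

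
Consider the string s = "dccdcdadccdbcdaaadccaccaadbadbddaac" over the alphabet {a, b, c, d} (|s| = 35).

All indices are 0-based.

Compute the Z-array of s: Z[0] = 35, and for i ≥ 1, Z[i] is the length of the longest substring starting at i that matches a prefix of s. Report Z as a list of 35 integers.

[35, 0, 0, 2, 0, 1, 0, 4, 0, 0, 1, 0, 0, 1, 0, 0, 0, 3, 0, 0, 0, 0, 0, 0, 0, 1, 0, 0, 1, 0, 1, 1, 0, 0, 0]

Z[0]=35
i=1: outside box; Z[1]=0
i=2: outside box; Z[2]=0
i=3: outside box; Z[3]=2 scan→box=[3,5)
i=4: min(r-i=1, Z[1]=0)=0; Z[4]=0
i=5: outside box; Z[5]=1 scan→box=[5,6)
i=6: outside box; Z[6]=0
i=7: outside box; Z[7]=4 scan→box=[7,11)
i=8: min(r-i=3, Z[1]=0)=0; Z[8]=0
i=9: min(r-i=2, Z[2]=0)=0; Z[9]=0
i=10: min(r-i=1, Z[3]=2)=1; Z[10]=1
i=11: outside box; Z[11]=0
i=12: outside box; Z[12]=0
i=13: outside box; Z[13]=1 scan→box=[13,14)
i=14: outside box; Z[14]=0
i=15: outside box; Z[15]=0
i=16: outside box; Z[16]=0
i=17: outside box; Z[17]=3 scan→box=[17,20)
i=18: min(r-i=2, Z[1]=0)=0; Z[18]=0
i=19: min(r-i=1, Z[2]=0)=0; Z[19]=0
i=20: outside box; Z[20]=0
i=21: outside box; Z[21]=0
i=22: outside box; Z[22]=0
i=23: outside box; Z[23]=0
i=24: outside box; Z[24]=0
i=25: outside box; Z[25]=1 scan→box=[25,26)
i=26: outside box; Z[26]=0
i=27: outside box; Z[27]=0
i=28: outside box; Z[28]=1 scan→box=[28,29)
i=29: outside box; Z[29]=0
i=30: outside box; Z[30]=1 scan→box=[30,31)
i=31: outside box; Z[31]=1 scan→box=[31,32)
i=32: outside box; Z[32]=0
i=33: outside box; Z[33]=0
i=34: outside box; Z[34]=0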